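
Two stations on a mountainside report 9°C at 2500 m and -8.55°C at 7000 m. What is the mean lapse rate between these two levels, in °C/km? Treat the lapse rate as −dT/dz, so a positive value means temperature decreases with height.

3.9°C/km

Γ = −ΔT/Δz = (9 − (-8.55)) / (7000 − 2500) m
  = 17.55°C / 4.5 km = 3.9°C/km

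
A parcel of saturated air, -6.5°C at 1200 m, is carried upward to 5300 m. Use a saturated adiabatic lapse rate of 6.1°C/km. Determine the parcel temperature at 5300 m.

-31.51°C

From 1200 m to 5300 m (saturated adiabatic): cools by 6.1 × 4.1 = 25.01°C, giving -31.51°C.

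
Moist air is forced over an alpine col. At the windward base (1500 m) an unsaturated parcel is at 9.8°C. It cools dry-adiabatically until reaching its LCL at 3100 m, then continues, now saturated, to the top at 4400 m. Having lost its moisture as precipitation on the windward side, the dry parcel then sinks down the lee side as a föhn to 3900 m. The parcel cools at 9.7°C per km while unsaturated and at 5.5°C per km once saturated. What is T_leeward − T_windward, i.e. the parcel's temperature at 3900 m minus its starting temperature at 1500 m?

-17.82°C

From 1500 m to 3100 m (dry): cools by 9.7 × 1.6 = 15.52°C, giving -5.72°C.
From 3100 m to 4400 m (saturated): cools by 5.5 × 1.3 = 7.15°C, giving -12.87°C.
From 4400 m to 3900 m (dry descent): warms by 9.7 × 0.5 = 4.85°C, giving -8.02°C.
Net change vs windward start: -8.02 − 9.8 = -17.82°C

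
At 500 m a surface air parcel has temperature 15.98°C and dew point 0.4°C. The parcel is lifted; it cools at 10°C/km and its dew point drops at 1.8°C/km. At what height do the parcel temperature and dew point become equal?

2400 m

T and T_d converge at 10 − 1.8 = 8.2°C per km
Height above start = (15.98 − 0.4) / 8.2 = 1.9 km
LCL altitude = 500 m + 1900 m = 2400 m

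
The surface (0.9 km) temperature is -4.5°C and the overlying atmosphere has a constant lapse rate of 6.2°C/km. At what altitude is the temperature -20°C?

3.4 km

Height above start = (-4.5 − (-20)) / 6.2 = 2.5 km
Altitude = 900 m + 2500 m = 3400 m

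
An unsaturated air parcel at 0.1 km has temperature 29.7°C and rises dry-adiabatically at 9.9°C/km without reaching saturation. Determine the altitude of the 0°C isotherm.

Height above start = (29.7 − 0) / 9.9 = 3 km
Altitude = 100 m + 3000 m = 3100 m

3.1 km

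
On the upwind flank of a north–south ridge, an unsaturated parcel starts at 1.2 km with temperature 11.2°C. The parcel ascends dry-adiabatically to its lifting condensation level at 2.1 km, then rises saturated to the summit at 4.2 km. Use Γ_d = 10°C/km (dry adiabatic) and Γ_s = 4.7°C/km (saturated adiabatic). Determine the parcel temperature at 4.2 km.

Dry to 2100 m: -10 × 0.9 km = -9°C, so T = 2.2°C.
Saturated to 4200 m: -4.7 × 2.1 km = -9.87°C, so T = -7.67°C.

-7.67°C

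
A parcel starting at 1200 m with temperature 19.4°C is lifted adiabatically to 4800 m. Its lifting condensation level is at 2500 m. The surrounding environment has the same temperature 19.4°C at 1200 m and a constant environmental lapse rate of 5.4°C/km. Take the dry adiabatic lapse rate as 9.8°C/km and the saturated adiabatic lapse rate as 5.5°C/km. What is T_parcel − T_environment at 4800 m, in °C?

Parcel:
  1200–2500 m, dry: Δz = 1.3 km ⇒ ΔT = -12.74°C; T = 6.66°C
  2500–4800 m, saturated: Δz = 2.3 km ⇒ ΔT = -12.65°C; T = -5.99°C
Environment:
  1200–4800 m, environment: Δz = 3.6 km ⇒ ΔT = -19.44°C; T = -0.04°C
T_parcel − T_env = -5.99 − (-0.04) = -5.95°C

-5.95°C (parcel cooler than environment)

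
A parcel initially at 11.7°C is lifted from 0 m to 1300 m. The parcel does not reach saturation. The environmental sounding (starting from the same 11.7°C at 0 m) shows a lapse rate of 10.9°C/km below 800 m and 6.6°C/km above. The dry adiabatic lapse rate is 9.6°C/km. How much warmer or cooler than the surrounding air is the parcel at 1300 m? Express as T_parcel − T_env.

Parcel:
  Dry to 1300 m: -9.6 × 1.3 km = -12.48°C, so T = -0.78°C.
Environment:
  Environment, lower layer to 800 m: -10.9 × 0.8 km = -8.72°C, so T = 2.98°C.
  Environment, upper layer to 1300 m: -6.6 × 0.5 km = -3.3°C, so T = -0.32°C.
T_parcel − T_env = -0.78 − (-0.32) = -0.46°C

-0.46°C (parcel cooler than environment)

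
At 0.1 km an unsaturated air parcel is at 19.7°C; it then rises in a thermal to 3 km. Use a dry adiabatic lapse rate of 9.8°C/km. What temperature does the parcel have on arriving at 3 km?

From 100 m to 3000 m (dry adiabatic): cools by 9.8 × 2.9 = 28.42°C, giving -8.72°C.

-8.72°C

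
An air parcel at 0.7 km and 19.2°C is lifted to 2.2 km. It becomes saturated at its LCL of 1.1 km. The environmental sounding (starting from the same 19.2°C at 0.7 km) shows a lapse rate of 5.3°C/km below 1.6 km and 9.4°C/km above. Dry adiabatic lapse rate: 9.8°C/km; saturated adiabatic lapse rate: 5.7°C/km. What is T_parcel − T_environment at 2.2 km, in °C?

+0.22°C (parcel warmer than environment)

Parcel:
  From 700 m to 1100 m (dry): cools by 9.8 × 0.4 = 3.92°C, giving 15.28°C.
  From 1100 m to 2200 m (saturated): cools by 5.7 × 1.1 = 6.27°C, giving 9.01°C.
Environment:
  From 700 m to 1600 m (environment, lower layer): cools by 5.3 × 0.9 = 4.77°C, giving 14.43°C.
  From 1600 m to 2200 m (environment, upper layer): cools by 9.4 × 0.6 = 5.64°C, giving 8.79°C.
T_parcel − T_env = 9.01 − 8.79 = +0.22°C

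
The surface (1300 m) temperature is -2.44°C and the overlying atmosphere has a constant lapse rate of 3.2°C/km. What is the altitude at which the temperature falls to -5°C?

2100 m

Height above start = (-2.44 − (-5)) / 3.2 = 0.8 km
Altitude = 1300 m + 800 m = 2100 m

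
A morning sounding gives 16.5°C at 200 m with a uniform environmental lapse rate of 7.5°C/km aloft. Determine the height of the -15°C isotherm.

4400 m

Height above start = (16.5 − (-15)) / 7.5 = 4.2 km
Altitude = 200 m + 4200 m = 4400 m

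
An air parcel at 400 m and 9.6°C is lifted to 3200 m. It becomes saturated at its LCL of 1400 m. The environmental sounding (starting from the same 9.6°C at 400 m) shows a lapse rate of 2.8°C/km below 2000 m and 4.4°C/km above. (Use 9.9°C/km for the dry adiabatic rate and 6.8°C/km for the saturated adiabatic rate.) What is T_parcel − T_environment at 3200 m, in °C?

-12.38°C (parcel cooler than environment)

Parcel:
  400 → 1400 m (dry, 9.9°C/km): ΔT = -9.9 × 1 = -9.9°C → T = -0.3°C
  1400 → 3200 m (saturated, 6.8°C/km): ΔT = -6.8 × 1.8 = -12.24°C → T = -12.54°C
Environment:
  400 → 2000 m (environment, lower layer, 2.8°C/km): ΔT = -2.8 × 1.6 = -4.48°C → T = 5.12°C
  2000 → 3200 m (environment, upper layer, 4.4°C/km): ΔT = -4.4 × 1.2 = -5.28°C → T = -0.16°C
T_parcel − T_env = -12.54 − (-0.16) = -12.38°C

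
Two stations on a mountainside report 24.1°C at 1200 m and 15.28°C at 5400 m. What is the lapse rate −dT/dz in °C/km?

2.1°C/km

Γ = −ΔT/Δz = (24.1 − 15.28) / (5400 − 1200) m
  = 8.82°C / 4.2 km = 2.1°C/km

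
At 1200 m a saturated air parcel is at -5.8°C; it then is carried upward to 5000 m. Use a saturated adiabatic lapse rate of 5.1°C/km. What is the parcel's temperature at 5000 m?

1200 → 5000 m (saturated adiabatic, 5.1°C/km): ΔT = -5.1 × 3.8 = -19.38°C → T = -25.18°C

-25.18°C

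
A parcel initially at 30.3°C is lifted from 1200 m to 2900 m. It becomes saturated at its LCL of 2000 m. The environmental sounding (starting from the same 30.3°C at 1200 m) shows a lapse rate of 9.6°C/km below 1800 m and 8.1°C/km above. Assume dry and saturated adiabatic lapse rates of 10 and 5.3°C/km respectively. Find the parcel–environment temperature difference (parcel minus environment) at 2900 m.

+1.9°C (parcel warmer than environment)

Parcel:
  Dry to 2000 m: -10 × 0.8 km = -8°C, so T = 22.3°C.
  Saturated to 2900 m: -5.3 × 0.9 km = -4.77°C, so T = 17.53°C.
Environment:
  Environment, lower layer to 1800 m: -9.6 × 0.6 km = -5.76°C, so T = 24.54°C.
  Environment, upper layer to 2900 m: -8.1 × 1.1 km = -8.91°C, so T = 15.63°C.
T_parcel − T_env = 17.53 − 15.63 = +1.9°C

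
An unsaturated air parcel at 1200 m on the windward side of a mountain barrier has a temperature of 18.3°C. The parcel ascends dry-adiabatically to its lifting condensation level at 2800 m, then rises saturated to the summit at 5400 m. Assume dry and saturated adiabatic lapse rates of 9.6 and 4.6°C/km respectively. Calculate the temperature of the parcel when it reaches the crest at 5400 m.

-9.02°C

From 1200 m to 2800 m (dry): cools by 9.6 × 1.6 = 15.36°C, giving 2.94°C.
From 2800 m to 5400 m (saturated): cools by 4.6 × 2.6 = 11.96°C, giving -9.02°C.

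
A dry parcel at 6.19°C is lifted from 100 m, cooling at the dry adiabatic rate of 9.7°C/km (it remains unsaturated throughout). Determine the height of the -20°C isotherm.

2800 m

Height above start = (6.19 − (-20)) / 9.7 = 2.7 km
Altitude = 100 m + 2700 m = 2800 m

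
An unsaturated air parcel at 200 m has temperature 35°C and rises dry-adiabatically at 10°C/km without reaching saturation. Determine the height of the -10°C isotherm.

4700 m

Height above start = (35 − (-10)) / 10 = 4.5 km
Altitude = 200 m + 4500 m = 4700 m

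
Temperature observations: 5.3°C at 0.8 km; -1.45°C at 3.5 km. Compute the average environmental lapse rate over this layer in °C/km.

Γ = −ΔT/Δz = (5.3 − (-1.45)) / (3500 − 800) m
  = 6.75°C / 2.7 km = 2.5°C/km

2.5°C/km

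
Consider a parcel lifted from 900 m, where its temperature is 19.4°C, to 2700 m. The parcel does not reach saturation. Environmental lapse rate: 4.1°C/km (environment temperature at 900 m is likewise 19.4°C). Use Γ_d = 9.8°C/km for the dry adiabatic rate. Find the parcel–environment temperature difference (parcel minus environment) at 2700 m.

Parcel:
  900–2700 m, dry: Δz = 1.8 km ⇒ ΔT = -17.64°C; T = 1.76°C
Environment:
  900–2700 m, environment: Δz = 1.8 km ⇒ ΔT = -7.38°C; T = 12.02°C
T_parcel − T_env = 1.76 − 12.02 = -10.26°C

-10.26°C (parcel cooler than environment)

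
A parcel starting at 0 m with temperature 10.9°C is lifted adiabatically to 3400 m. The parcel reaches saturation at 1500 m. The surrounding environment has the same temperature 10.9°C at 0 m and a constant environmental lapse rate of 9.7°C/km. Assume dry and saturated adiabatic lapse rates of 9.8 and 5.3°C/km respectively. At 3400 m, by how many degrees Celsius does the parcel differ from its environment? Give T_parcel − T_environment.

Parcel:
  0–1500 m, dry: Δz = 1.5 km ⇒ ΔT = -14.7°C; T = -3.8°C
  1500–3400 m, saturated: Δz = 1.9 km ⇒ ΔT = -10.07°C; T = -13.87°C
Environment:
  0–3400 m, environment: Δz = 3.4 km ⇒ ΔT = -32.98°C; T = -22.08°C
T_parcel − T_env = -13.87 − (-22.08) = +8.21°C

+8.21°C (parcel warmer than environment)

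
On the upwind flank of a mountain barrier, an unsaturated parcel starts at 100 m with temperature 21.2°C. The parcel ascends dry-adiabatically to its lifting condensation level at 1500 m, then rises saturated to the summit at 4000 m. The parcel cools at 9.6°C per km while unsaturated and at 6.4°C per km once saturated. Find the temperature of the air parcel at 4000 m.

100 → 1500 m (dry, 9.6°C/km): ΔT = -9.6 × 1.4 = -13.44°C → T = 7.76°C
1500 → 4000 m (saturated, 6.4°C/km): ΔT = -6.4 × 2.5 = -16°C → T = -8.24°C

-8.24°C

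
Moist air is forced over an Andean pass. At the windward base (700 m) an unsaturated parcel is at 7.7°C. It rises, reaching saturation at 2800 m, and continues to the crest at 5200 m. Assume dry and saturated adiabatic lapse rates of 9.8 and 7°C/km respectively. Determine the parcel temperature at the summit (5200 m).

-29.68°C

From 700 m to 2800 m (dry): cools by 9.8 × 2.1 = 20.58°C, giving -12.88°C.
From 2800 m to 5200 m (saturated): cools by 7 × 2.4 = 16.8°C, giving -29.68°C.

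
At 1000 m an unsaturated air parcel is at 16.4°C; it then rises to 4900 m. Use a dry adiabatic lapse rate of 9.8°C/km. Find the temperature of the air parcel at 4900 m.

-21.82°C

From 1000 m to 4900 m (dry adiabatic): cools by 9.8 × 3.9 = 38.22°C, giving -21.82°C.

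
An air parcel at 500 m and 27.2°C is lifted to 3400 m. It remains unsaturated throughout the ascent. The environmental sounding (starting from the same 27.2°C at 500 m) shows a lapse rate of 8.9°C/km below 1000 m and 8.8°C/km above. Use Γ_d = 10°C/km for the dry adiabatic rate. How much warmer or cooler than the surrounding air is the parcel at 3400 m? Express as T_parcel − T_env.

-3.43°C (parcel cooler than environment)

Parcel:
  From 500 m to 3400 m (dry): cools by 10 × 2.9 = 29°C, giving -1.8°C.
Environment:
  From 500 m to 1000 m (environment, lower layer): cools by 8.9 × 0.5 = 4.45°C, giving 22.75°C.
  From 1000 m to 3400 m (environment, upper layer): cools by 8.8 × 2.4 = 21.12°C, giving 1.63°C.
T_parcel − T_env = -1.8 − 1.63 = -3.43°C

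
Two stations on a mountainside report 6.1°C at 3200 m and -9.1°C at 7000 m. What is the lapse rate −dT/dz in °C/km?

4°C/km

Γ = −ΔT/Δz = (6.1 − (-9.1)) / (7000 − 3200) m
  = 15.2°C / 3.8 km = 4°C/km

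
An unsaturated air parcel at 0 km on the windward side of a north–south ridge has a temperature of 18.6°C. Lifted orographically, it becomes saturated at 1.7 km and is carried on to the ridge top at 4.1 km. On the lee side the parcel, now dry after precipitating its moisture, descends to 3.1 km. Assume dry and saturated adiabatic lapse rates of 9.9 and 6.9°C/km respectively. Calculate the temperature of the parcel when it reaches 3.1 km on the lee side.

-4.89°C

From 0 m to 1700 m (dry): cools by 9.9 × 1.7 = 16.83°C, giving 1.77°C.
From 1700 m to 4100 m (saturated): cools by 6.9 × 2.4 = 16.56°C, giving -14.79°C.
From 4100 m to 3100 m (dry descent): warms by 9.9 × 1 = 9.9°C, giving -4.89°C.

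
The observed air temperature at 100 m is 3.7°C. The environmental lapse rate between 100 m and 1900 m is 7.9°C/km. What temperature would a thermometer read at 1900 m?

-10.52°C

From 100 m to 1900 m (environmental): cools by 7.9 × 1.8 = 14.22°C, giving -10.52°C.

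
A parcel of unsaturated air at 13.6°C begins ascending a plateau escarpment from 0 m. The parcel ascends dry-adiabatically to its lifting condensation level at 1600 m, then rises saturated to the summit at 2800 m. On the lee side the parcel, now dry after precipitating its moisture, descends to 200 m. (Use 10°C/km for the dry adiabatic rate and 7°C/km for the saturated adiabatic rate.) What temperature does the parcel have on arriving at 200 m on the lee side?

0 → 1600 m (dry, 10°C/km): ΔT = -10 × 1.6 = -16°C → T = -2.4°C
1600 → 2800 m (saturated, 7°C/km): ΔT = -7 × 1.2 = -8.4°C → T = -10.8°C
2800 → 200 m (dry descent, 10°C/km): ΔT = +10 × 2.6 = +26°C → T = 15.2°C

15.2°C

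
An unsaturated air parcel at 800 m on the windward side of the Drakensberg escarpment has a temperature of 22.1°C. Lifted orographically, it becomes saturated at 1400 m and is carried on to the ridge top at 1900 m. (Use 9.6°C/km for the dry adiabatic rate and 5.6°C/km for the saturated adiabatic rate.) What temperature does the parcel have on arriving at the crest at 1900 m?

13.54°C

800 → 1400 m (dry, 9.6°C/km): ΔT = -9.6 × 0.6 = -5.76°C → T = 16.34°C
1400 → 1900 m (saturated, 5.6°C/km): ΔT = -5.6 × 0.5 = -2.8°C → T = 13.54°C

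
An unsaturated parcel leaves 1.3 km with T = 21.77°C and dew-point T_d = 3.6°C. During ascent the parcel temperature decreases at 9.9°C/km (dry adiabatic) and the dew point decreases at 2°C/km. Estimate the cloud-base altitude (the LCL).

3.6 km

T and T_d converge at 9.9 − 2 = 7.9°C per km
Height above start = (21.77 − 3.6) / 7.9 = 2.3 km
LCL altitude = 1300 m + 2300 m = 3600 m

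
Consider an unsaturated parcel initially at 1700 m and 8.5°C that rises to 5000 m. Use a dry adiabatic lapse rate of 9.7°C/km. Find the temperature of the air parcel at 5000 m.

-23.51°C

From 1700 m to 5000 m (dry adiabatic): cools by 9.7 × 3.3 = 32.01°C, giving -23.51°C.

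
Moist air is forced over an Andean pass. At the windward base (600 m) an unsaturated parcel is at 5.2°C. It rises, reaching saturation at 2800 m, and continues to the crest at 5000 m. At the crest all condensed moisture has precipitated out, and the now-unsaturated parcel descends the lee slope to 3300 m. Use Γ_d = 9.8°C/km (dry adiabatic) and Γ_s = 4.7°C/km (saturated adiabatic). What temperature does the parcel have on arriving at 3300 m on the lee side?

-10.04°C

600–2800 m, dry: Δz = 2.2 km ⇒ ΔT = -21.56°C; T = -16.36°C
2800–5000 m, saturated: Δz = 2.2 km ⇒ ΔT = -10.34°C; T = -26.7°C
5000–3300 m, dry descent: Δz = 1.7 km ⇒ ΔT = +16.66°C; T = -10.04°C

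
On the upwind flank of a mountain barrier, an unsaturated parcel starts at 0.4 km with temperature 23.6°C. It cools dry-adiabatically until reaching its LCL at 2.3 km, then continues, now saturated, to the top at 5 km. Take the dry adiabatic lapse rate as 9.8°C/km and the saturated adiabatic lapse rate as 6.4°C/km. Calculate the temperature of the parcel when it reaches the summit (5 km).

400 → 2300 m (dry, 9.8°C/km): ΔT = -9.8 × 1.9 = -18.62°C → T = 4.98°C
2300 → 5000 m (saturated, 6.4°C/km): ΔT = -6.4 × 2.7 = -17.28°C → T = -12.3°C

-12.3°C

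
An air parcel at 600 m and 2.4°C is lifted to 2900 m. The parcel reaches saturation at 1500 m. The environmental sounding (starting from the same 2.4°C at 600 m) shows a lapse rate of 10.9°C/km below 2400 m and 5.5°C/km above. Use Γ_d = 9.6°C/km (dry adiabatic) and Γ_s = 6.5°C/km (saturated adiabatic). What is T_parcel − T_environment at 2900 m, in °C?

+4.63°C (parcel warmer than environment)

Parcel:
  600 → 1500 m (dry, 9.6°C/km): ΔT = -9.6 × 0.9 = -8.64°C → T = -6.24°C
  1500 → 2900 m (saturated, 6.5°C/km): ΔT = -6.5 × 1.4 = -9.1°C → T = -15.34°C
Environment:
  600 → 2400 m (environment, lower layer, 10.9°C/km): ΔT = -10.9 × 1.8 = -19.62°C → T = -17.22°C
  2400 → 2900 m (environment, upper layer, 5.5°C/km): ΔT = -5.5 × 0.5 = -2.75°C → T = -19.97°C
T_parcel − T_env = -15.34 − (-19.97) = +4.63°C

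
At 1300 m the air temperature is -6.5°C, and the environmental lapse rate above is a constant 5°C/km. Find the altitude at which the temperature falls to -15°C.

3000 m

Height above start = (-6.5 − (-15)) / 5 = 1.7 km
Altitude = 1300 m + 1700 m = 3000 m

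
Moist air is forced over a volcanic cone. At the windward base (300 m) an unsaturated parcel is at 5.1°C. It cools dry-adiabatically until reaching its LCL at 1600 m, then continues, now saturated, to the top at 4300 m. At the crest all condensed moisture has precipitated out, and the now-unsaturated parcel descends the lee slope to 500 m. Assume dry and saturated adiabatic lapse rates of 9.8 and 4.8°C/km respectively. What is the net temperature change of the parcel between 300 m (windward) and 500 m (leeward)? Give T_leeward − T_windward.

Dry to 1600 m: -9.8 × 1.3 km = -12.74°C, so T = -7.64°C.
Saturated to 4300 m: -4.8 × 2.7 km = -12.96°C, so T = -20.6°C.
Dry descent to 500 m: +9.8 × 3.8 km = +37.24°C, so T = 16.64°C.
Net change vs windward start: 16.64 − 5.1 = +11.54°C

+11.54°C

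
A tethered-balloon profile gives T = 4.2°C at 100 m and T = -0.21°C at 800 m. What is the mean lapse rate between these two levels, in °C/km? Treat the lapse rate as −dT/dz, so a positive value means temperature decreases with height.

6.3°C/km

Γ = −ΔT/Δz = (4.2 − (-0.21)) / (800 − 100) m
  = 4.41°C / 0.7 km = 6.3°C/km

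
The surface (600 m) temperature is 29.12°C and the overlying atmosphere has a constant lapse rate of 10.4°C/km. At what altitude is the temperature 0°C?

Height above start = (29.12 − 0) / 10.4 = 2.8 km
Altitude = 600 m + 2800 m = 3400 m

3400 m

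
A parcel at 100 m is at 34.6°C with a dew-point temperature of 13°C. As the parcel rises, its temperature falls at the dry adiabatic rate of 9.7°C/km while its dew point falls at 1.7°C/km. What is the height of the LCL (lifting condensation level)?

T and T_d converge at 9.7 − 1.7 = 8°C per km
Height above start = (34.6 − 13) / 8 = 2.7 km
LCL altitude = 100 m + 2700 m = 2800 m

2800 m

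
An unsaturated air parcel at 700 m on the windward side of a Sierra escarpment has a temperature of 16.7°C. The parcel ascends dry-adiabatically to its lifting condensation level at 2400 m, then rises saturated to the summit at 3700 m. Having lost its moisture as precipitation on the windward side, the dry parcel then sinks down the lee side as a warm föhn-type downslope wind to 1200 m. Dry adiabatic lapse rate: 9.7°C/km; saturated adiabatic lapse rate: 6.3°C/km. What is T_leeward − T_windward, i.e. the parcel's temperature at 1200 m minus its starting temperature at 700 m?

-0.43°C

Dry to 2400 m: -9.7 × 1.7 km = -16.49°C, so T = 0.21°C.
Saturated to 3700 m: -6.3 × 1.3 km = -8.19°C, so T = -7.98°C.
Dry descent to 1200 m: +9.7 × 2.5 km = +24.25°C, so T = 16.27°C.
Net change vs windward start: 16.27 − 16.7 = -0.43°C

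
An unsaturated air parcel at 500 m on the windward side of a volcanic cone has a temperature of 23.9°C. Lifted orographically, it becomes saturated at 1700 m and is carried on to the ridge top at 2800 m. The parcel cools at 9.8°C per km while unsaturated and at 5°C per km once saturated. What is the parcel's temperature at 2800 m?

500–1700 m, dry: Δz = 1.2 km ⇒ ΔT = -11.76°C; T = 12.14°C
1700–2800 m, saturated: Δz = 1.1 km ⇒ ΔT = -5.5°C; T = 6.64°C

6.64°C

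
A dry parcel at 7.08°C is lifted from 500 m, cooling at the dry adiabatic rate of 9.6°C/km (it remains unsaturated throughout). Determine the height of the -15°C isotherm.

2800 m

Height above start = (7.08 − (-15)) / 9.6 = 2.3 km
Altitude = 500 m + 2300 m = 2800 m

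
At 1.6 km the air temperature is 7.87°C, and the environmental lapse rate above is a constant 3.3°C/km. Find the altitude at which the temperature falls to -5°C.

Height above start = (7.87 − (-5)) / 3.3 = 3.9 km
Altitude = 1600 m + 3900 m = 5500 m

5.5 km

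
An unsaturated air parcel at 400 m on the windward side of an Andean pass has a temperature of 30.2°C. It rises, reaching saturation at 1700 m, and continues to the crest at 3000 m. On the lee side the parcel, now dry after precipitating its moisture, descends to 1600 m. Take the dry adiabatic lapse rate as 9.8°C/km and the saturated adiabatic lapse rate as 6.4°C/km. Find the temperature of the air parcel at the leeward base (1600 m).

400–1700 m, dry: Δz = 1.3 km ⇒ ΔT = -12.74°C; T = 17.46°C
1700–3000 m, saturated: Δz = 1.3 km ⇒ ΔT = -8.32°C; T = 9.14°C
3000–1600 m, dry descent: Δz = 1.4 km ⇒ ΔT = +13.72°C; T = 22.86°C

22.86°C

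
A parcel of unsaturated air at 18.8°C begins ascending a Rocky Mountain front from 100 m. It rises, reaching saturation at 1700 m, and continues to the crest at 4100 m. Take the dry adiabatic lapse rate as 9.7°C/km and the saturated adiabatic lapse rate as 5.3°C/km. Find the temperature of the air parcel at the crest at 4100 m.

-9.44°C

From 100 m to 1700 m (dry): cools by 9.7 × 1.6 = 15.52°C, giving 3.28°C.
From 1700 m to 4100 m (saturated): cools by 5.3 × 2.4 = 12.72°C, giving -9.44°C.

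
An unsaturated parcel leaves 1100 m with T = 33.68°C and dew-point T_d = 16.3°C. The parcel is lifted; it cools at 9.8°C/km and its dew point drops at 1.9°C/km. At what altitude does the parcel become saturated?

T and T_d converge at 9.8 − 1.9 = 7.9°C per km
Height above start = (33.68 − 16.3) / 7.9 = 2.2 km
LCL altitude = 1100 m + 2200 m = 3300 m

3300 m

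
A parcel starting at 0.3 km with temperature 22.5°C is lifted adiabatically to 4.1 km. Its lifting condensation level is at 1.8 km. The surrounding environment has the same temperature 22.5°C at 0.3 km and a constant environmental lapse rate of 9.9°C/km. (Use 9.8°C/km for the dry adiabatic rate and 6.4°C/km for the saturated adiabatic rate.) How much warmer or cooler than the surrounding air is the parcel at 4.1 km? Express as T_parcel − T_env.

+8.2°C (parcel warmer than environment)

Parcel:
  From 300 m to 1800 m (dry): cools by 9.8 × 1.5 = 14.7°C, giving 7.8°C.
  From 1800 m to 4100 m (saturated): cools by 6.4 × 2.3 = 14.72°C, giving -6.92°C.
Environment:
  From 300 m to 4100 m (environment): cools by 9.9 × 3.8 = 37.62°C, giving -15.12°C.
T_parcel − T_env = -6.92 − (-15.12) = +8.2°C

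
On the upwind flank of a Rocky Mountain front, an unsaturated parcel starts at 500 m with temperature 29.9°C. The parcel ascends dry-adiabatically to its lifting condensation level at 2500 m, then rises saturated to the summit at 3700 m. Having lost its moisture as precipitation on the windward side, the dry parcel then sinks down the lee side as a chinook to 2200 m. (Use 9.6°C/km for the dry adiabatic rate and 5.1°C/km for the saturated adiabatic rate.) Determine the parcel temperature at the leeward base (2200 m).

18.98°C

Dry to 2500 m: -9.6 × 2 km = -19.2°C, so T = 10.7°C.
Saturated to 3700 m: -5.1 × 1.2 km = -6.12°C, so T = 4.58°C.
Dry descent to 2200 m: +9.6 × 1.5 km = +14.4°C, so T = 18.98°C.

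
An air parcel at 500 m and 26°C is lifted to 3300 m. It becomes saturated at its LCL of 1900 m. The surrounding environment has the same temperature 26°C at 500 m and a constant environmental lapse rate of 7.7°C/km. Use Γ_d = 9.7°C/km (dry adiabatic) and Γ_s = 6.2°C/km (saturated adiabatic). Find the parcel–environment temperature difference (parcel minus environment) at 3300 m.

-0.7°C (parcel cooler than environment)

Parcel:
  From 500 m to 1900 m (dry): cools by 9.7 × 1.4 = 13.58°C, giving 12.42°C.
  From 1900 m to 3300 m (saturated): cools by 6.2 × 1.4 = 8.68°C, giving 3.74°C.
Environment:
  From 500 m to 3300 m (environment): cools by 7.7 × 2.8 = 21.56°C, giving 4.44°C.
T_parcel − T_env = 3.74 − 4.44 = -0.7°C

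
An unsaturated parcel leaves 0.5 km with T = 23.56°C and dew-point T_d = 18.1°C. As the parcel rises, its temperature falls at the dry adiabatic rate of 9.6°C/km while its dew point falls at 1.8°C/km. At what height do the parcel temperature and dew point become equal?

T and T_d converge at 9.6 − 1.8 = 7.8°C per km
Height above start = (23.56 − 18.1) / 7.8 = 0.7 km
LCL altitude = 500 m + 700 m = 1200 m

1.2 km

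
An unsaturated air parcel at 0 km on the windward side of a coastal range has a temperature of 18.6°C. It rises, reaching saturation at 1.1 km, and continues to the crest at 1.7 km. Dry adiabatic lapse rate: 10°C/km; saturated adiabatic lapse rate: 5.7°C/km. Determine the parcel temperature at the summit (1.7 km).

Dry to 1100 m: -10 × 1.1 km = -11°C, so T = 7.6°C.
Saturated to 1700 m: -5.7 × 0.6 km = -3.42°C, so T = 4.18°C.

4.18°C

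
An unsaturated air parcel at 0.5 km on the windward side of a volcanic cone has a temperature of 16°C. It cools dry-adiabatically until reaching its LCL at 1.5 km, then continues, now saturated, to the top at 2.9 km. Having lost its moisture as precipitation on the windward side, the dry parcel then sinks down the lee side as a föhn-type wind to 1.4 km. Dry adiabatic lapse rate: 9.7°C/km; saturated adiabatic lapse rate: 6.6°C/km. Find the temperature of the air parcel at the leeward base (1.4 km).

11.61°C

500–1500 m, dry: Δz = 1 km ⇒ ΔT = -9.7°C; T = 6.3°C
1500–2900 m, saturated: Δz = 1.4 km ⇒ ΔT = -9.24°C; T = -2.94°C
2900–1400 m, dry descent: Δz = 1.5 km ⇒ ΔT = +14.55°C; T = 11.61°C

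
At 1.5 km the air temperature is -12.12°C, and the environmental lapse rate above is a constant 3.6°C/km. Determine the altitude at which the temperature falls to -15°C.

2.3 km

Height above start = (-12.12 − (-15)) / 3.6 = 0.8 km
Altitude = 1500 m + 800 m = 2300 m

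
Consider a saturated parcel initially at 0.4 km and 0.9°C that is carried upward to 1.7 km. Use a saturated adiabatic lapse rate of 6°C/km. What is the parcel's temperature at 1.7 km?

Saturated adiabatic to 1700 m: -6 × 1.3 km = -7.8°C, so T = -6.9°C.

-6.9°C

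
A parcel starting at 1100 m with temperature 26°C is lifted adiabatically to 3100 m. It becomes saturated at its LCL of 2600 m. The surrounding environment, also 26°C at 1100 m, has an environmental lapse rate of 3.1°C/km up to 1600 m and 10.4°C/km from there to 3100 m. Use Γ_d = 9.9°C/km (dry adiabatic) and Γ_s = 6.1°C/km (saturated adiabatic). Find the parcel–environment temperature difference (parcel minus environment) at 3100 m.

Parcel:
  From 1100 m to 2600 m (dry): cools by 9.9 × 1.5 = 14.85°C, giving 11.15°C.
  From 2600 m to 3100 m (saturated): cools by 6.1 × 0.5 = 3.05°C, giving 8.1°C.
Environment:
  From 1100 m to 1600 m (environment, lower layer): cools by 3.1 × 0.5 = 1.55°C, giving 24.45°C.
  From 1600 m to 3100 m (environment, upper layer): cools by 10.4 × 1.5 = 15.6°C, giving 8.85°C.
T_parcel − T_env = 8.1 − 8.85 = -0.75°C

-0.75°C (parcel cooler than environment)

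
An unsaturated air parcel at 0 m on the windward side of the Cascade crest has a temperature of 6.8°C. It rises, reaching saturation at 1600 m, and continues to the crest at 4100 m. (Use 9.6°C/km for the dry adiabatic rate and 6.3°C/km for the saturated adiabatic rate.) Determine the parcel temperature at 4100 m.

-24.31°C

Dry to 1600 m: -9.6 × 1.6 km = -15.36°C, so T = -8.56°C.
Saturated to 4100 m: -6.3 × 2.5 km = -15.75°C, so T = -24.31°C.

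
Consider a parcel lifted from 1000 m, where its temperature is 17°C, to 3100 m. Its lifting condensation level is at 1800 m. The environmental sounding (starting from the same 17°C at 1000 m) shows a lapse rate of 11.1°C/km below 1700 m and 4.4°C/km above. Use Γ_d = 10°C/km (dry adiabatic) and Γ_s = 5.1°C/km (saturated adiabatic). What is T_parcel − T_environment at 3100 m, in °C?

Parcel:
  1000–1800 m, dry: Δz = 0.8 km ⇒ ΔT = -8°C; T = 9°C
  1800–3100 m, saturated: Δz = 1.3 km ⇒ ΔT = -6.63°C; T = 2.37°C
Environment:
  1000–1700 m, environment, lower layer: Δz = 0.7 km ⇒ ΔT = -7.77°C; T = 9.23°C
  1700–3100 m, environment, upper layer: Δz = 1.4 km ⇒ ΔT = -6.16°C; T = 3.07°C
T_parcel − T_env = 2.37 − 3.07 = -0.7°C

-0.7°C (parcel cooler than environment)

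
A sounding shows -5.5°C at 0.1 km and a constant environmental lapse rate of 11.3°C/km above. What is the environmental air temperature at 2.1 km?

-28.1°C

Environmental to 2100 m: -11.3 × 2 km = -22.6°C, so T = -28.1°C.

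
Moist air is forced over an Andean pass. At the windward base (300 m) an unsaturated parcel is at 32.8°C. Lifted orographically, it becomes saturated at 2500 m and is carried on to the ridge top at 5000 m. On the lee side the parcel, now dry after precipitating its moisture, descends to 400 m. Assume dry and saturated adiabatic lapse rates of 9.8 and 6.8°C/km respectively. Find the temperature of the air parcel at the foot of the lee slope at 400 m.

39.32°C

From 300 m to 2500 m (dry): cools by 9.8 × 2.2 = 21.56°C, giving 11.24°C.
From 2500 m to 5000 m (saturated): cools by 6.8 × 2.5 = 17°C, giving -5.76°C.
From 5000 m to 400 m (dry descent): warms by 9.8 × 4.6 = 45.08°C, giving 39.32°C.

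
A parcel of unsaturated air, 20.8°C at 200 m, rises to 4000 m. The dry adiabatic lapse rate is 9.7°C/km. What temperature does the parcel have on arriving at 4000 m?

-16.06°C

200–4000 m, dry adiabatic: Δz = 3.8 km ⇒ ΔT = -36.86°C; T = -16.06°C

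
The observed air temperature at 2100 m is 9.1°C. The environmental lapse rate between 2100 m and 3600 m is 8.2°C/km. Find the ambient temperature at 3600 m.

-3.2°C

Environmental to 3600 m: -8.2 × 1.5 km = -12.3°C, so T = -3.2°C.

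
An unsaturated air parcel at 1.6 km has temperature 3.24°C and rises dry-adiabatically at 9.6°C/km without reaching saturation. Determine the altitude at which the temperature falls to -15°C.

Height above start = (3.24 − (-15)) / 9.6 = 1.9 km
Altitude = 1600 m + 1900 m = 3500 m

3.5 km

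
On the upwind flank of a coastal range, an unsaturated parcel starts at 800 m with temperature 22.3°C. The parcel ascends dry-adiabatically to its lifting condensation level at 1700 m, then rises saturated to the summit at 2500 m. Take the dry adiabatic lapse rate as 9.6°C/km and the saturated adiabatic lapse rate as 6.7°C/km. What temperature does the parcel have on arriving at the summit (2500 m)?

Dry to 1700 m: -9.6 × 0.9 km = -8.64°C, so T = 13.66°C.
Saturated to 2500 m: -6.7 × 0.8 km = -5.36°C, so T = 8.3°C.

8.3°C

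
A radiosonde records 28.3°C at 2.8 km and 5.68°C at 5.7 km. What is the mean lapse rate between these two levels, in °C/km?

Γ = −ΔT/Δz = (28.3 − 5.68) / (5700 − 2800) m
  = 22.62°C / 2.9 km = 7.8°C/km

7.8°C/km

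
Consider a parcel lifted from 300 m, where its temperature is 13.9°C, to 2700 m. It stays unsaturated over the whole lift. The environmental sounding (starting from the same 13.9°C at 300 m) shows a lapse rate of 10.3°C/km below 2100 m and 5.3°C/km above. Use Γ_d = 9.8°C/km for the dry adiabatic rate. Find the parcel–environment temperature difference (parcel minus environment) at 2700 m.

Parcel:
  300 → 2700 m (dry, 9.8°C/km): ΔT = -9.8 × 2.4 = -23.52°C → T = -9.62°C
Environment:
  300 → 2100 m (environment, lower layer, 10.3°C/km): ΔT = -10.3 × 1.8 = -18.54°C → T = -4.64°C
  2100 → 2700 m (environment, upper layer, 5.3°C/km): ΔT = -5.3 × 0.6 = -3.18°C → T = -7.82°C
T_parcel − T_env = -9.62 − (-7.82) = -1.8°C

-1.8°C (parcel cooler than environment)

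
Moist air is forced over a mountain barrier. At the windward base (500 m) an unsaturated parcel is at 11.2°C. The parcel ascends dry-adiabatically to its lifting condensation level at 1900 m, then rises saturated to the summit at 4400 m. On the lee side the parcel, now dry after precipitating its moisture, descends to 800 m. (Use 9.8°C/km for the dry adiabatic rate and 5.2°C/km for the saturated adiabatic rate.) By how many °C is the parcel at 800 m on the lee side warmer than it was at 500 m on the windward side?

+8.56°C

500 → 1900 m (dry, 9.8°C/km): ΔT = -9.8 × 1.4 = -13.72°C → T = -2.52°C
1900 → 4400 m (saturated, 5.2°C/km): ΔT = -5.2 × 2.5 = -13°C → T = -15.52°C
4400 → 800 m (dry descent, 9.8°C/km): ΔT = +9.8 × 3.6 = +35.28°C → T = 19.76°C
Net change vs windward start: 19.76 − 11.2 = +8.56°C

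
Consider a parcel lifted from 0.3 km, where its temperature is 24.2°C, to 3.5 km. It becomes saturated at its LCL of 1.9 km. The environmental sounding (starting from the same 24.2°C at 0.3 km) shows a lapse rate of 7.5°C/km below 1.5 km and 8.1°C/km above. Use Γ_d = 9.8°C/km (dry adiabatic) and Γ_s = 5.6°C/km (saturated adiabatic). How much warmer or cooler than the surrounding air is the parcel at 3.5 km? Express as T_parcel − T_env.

+0.56°C (parcel warmer than environment)

Parcel:
  From 300 m to 1900 m (dry): cools by 9.8 × 1.6 = 15.68°C, giving 8.52°C.
  From 1900 m to 3500 m (saturated): cools by 5.6 × 1.6 = 8.96°C, giving -0.44°C.
Environment:
  From 300 m to 1500 m (environment, lower layer): cools by 7.5 × 1.2 = 9°C, giving 15.2°C.
  From 1500 m to 3500 m (environment, upper layer): cools by 8.1 × 2 = 16.2°C, giving -1°C.
T_parcel − T_env = -0.44 − (-1) = +0.56°C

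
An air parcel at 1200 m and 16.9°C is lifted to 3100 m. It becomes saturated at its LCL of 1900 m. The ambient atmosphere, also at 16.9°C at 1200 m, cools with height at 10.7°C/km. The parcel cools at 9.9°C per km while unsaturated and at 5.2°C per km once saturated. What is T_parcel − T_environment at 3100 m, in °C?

+7.16°C (parcel warmer than environment)

Parcel:
  1200 → 1900 m (dry, 9.9°C/km): ΔT = -9.9 × 0.7 = -6.93°C → T = 9.97°C
  1900 → 3100 m (saturated, 5.2°C/km): ΔT = -5.2 × 1.2 = -6.24°C → T = 3.73°C
Environment:
  1200 → 3100 m (environment, 10.7°C/km): ΔT = -10.7 × 1.9 = -20.33°C → T = -3.43°C
T_parcel − T_env = 3.73 − (-3.43) = +7.16°C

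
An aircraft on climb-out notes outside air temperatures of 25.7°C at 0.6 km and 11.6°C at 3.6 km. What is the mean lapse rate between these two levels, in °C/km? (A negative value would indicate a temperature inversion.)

Γ = −ΔT/Δz = (25.7 − 11.6) / (3600 − 600) m
  = 14.1°C / 3 km = 4.7°C/km

4.7°C/km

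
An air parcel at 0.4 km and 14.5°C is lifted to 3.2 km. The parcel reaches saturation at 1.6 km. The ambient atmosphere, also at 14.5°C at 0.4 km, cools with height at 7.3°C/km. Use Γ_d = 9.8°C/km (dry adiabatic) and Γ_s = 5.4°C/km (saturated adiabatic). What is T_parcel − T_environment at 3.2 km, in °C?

Parcel:
  Dry to 1600 m: -9.8 × 1.2 km = -11.76°C, so T = 2.74°C.
  Saturated to 3200 m: -5.4 × 1.6 km = -8.64°C, so T = -5.9°C.
Environment:
  Environment to 3200 m: -7.3 × 2.8 km = -20.44°C, so T = -5.94°C.
T_parcel − T_env = -5.9 − (-5.94) = +0.04°C

+0.04°C (parcel warmer than environment)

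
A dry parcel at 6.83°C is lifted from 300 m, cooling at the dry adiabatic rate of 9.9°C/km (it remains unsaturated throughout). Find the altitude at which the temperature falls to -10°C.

2000 m

Height above start = (6.83 − (-10)) / 9.9 = 1.7 km
Altitude = 300 m + 1700 m = 2000 m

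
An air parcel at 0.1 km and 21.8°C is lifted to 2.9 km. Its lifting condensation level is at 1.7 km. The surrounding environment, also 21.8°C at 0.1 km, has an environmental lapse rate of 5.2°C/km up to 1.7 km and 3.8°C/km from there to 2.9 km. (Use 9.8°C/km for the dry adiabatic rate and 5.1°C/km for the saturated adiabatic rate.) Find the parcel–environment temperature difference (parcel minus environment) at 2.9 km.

Parcel:
  100 → 1700 m (dry, 9.8°C/km): ΔT = -9.8 × 1.6 = -15.68°C → T = 6.12°C
  1700 → 2900 m (saturated, 5.1°C/km): ΔT = -5.1 × 1.2 = -6.12°C → T = 0°C
Environment:
  100 → 1700 m (environment, lower layer, 5.2°C/km): ΔT = -5.2 × 1.6 = -8.32°C → T = 13.48°C
  1700 → 2900 m (environment, upper layer, 3.8°C/km): ΔT = -3.8 × 1.2 = -4.56°C → T = 8.92°C
T_parcel − T_env = 0 − 8.92 = -8.92°C

-8.92°C (parcel cooler than environment)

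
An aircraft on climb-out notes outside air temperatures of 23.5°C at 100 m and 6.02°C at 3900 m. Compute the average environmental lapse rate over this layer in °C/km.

Γ = −ΔT/Δz = (23.5 − 6.02) / (3900 − 100) m
  = 17.48°C / 3.8 km = 4.6°C/km

4.6°C/km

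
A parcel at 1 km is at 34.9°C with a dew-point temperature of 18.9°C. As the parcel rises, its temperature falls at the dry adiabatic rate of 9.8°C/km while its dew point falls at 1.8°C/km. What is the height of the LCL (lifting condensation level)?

T and T_d converge at 9.8 − 1.8 = 8°C per km
Height above start = (34.9 − 18.9) / 8 = 2 km
LCL altitude = 1000 m + 2000 m = 3000 m

3 km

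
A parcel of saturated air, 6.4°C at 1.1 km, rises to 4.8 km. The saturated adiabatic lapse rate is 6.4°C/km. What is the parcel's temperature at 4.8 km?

-17.28°C

Saturated adiabatic to 4800 m: -6.4 × 3.7 km = -23.68°C, so T = -17.28°C.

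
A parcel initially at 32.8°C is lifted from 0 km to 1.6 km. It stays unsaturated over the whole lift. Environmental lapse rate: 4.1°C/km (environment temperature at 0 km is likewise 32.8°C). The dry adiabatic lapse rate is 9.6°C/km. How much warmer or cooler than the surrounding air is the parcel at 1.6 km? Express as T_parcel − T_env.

Parcel:
  0 → 1600 m (dry, 9.6°C/km): ΔT = -9.6 × 1.6 = -15.36°C → T = 17.44°C
Environment:
  0 → 1600 m (environment, 4.1°C/km): ΔT = -4.1 × 1.6 = -6.56°C → T = 26.24°C
T_parcel − T_env = 17.44 − 26.24 = -8.8°C

-8.8°C (parcel cooler than environment)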